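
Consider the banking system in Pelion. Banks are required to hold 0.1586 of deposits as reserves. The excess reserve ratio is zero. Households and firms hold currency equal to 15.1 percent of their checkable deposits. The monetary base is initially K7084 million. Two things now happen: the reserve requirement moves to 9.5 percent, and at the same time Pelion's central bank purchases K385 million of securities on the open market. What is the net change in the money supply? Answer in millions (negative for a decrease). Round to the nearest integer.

K8610 million

Before: m₁ = (1 + 0.151) / (0.1586 + 0.151) ≈ 3.71770, MB₁ = 7084, so M₁ = 3.71770 × 7084 = 26336.1868 million.
After: m₂ = (1 + 0.151) / (0.095 + 0.151) ≈ 4.67886, MB₂ = 7084 + 385 = 7469, so M₂ = 4.67886 × 7469 ≈ 34946.4053 million.
ΔM = M₂ − M₁ = 34946.4053 − 26336.1868 = 8610.2185 million.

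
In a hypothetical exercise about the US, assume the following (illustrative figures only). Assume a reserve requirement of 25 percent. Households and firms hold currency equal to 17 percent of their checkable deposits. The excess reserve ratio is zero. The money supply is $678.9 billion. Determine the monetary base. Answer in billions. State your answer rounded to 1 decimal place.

$243.7 billion

The money multiplier is m = (1 + c) / (rr + c) = (1 + 0.17) / (0.25 + 0.17) ≈ 2.78571.
MB = M / m = 678.9 / 2.78571 ≈ 243.7081 billion.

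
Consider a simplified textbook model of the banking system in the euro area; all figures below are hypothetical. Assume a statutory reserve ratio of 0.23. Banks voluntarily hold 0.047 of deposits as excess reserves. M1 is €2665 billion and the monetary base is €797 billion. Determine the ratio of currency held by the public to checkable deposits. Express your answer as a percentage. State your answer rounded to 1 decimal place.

Using m = M/MB = 2665/797 ≈ 3.343789. From m = (1 + c)/(c + rr + e), rearranging gives 1 + c = m·(c + rr + e), so c·(1 − m) = m·(rr + e) − 1.
Hence c = [m·(rr + e) − 1]/(1 − m) = [3.343789 × (0.23 + 0.047) − 1] / (1 − 3.343789) ≈ 0.031475.

3.1%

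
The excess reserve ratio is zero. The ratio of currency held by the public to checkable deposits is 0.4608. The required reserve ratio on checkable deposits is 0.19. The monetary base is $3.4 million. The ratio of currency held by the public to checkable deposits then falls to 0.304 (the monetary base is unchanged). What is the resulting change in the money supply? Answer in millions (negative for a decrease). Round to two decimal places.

$1.34 million

Initially m₁ = (1 + 0.4608) / (0.19 + 0.4608) ≈ 2.2446, so M₁ = 2.2446 × 3.4 ≈ 7.6316 million.
After the change m₂ = (1 + 0.304) / (0.19 + 0.304) ≈ 2.6397, so M₂ = 2.6397 × 3.4 ≈ 8.975 million.
ΔM = M₂ − M₁ = 8.975 − 7.6316 = 1.3434 million.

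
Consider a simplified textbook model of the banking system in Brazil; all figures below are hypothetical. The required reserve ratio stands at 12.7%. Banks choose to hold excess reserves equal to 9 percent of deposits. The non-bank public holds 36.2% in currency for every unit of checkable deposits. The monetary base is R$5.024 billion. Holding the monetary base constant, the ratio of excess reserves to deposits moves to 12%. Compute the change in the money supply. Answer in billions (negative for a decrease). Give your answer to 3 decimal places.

-0.582 billion

Initially m₁ = (1 + 0.362) / (0.127 + 0.09 + 0.362) ≈ 2.35233, so M₁ = 2.35233 × 5.024 ≈ 11.8181 billion.
After the change m₂ = (1 + 0.362) / (0.127 + 0.12 + 0.362) ≈ 2.23645, so M₂ = 2.23645 × 5.024 ≈ 11.2359 billion.
ΔM = M₂ − M₁ = 11.2359 − 11.8181 = -0.5822 billion.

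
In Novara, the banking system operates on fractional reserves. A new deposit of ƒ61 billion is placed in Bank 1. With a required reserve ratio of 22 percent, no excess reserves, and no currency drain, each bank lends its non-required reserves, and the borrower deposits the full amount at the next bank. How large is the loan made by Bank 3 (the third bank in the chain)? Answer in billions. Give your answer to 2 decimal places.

Each bank lends a fraction (1 − rr) = 0.7800 of the deposit it receives, so Bank 3 receives 61·0.7800^2 and lends 61·0.7800^3 ≈ 28.9477 billion.

ƒ28.95 billion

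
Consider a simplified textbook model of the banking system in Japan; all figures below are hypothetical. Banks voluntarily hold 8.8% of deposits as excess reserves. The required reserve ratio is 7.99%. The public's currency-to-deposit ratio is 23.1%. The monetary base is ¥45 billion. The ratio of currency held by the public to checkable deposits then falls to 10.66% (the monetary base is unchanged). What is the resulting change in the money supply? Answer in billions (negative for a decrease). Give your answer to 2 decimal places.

¥42.54 billion

Initially m₁ = (1 + 0.231) / (0.0799 + 0.088 + 0.231) ≈ 3.08599, so M₁ = 3.08599 × 45 ≈ 138.8696 billion.
After the change m₂ = (1 + 0.1066) / (0.0799 + 0.088 + 0.1066) ≈ 4.03133, so M₂ = 4.03133 × 45 ≈ 181.4098 billion.
ΔM = M₂ − M₁ = 181.4098 − 138.8696 = 42.5402 billion.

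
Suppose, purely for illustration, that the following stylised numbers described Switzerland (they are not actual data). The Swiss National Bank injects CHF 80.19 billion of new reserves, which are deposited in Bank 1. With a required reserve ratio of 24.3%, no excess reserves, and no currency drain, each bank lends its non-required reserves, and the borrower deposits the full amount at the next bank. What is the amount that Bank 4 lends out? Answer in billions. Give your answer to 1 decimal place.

Each bank lends a fraction (1 − rr) = 0.7570 of the deposit it receives, so Bank 4 receives 80.19·0.7570^3 and lends 80.19·0.7570^4 ≈ 26.3332 billion.

CHF 26.3 billion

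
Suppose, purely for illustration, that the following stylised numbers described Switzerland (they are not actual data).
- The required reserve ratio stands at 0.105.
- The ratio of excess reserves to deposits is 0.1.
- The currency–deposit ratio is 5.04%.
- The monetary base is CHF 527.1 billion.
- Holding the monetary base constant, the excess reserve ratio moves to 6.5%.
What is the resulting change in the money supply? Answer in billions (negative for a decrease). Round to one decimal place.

CHF 344.3 billion

Initially m₁ = (1 + 0.0504) / (0.105 + 0.1 + 0.0504) ≈ 4.11276, so M₁ = 4.11276 × 527.1 ≈ 2167.8358 billion.
After the change m₂ = (1 + 0.0504) / (0.105 + 0.065 + 0.0504) ≈ 4.76588, so M₂ = 4.76588 × 527.1 ≈ 2512.0953 billion.
ΔM = M₂ − M₁ = 2512.0953 − 2167.8358 = 344.2595 billion.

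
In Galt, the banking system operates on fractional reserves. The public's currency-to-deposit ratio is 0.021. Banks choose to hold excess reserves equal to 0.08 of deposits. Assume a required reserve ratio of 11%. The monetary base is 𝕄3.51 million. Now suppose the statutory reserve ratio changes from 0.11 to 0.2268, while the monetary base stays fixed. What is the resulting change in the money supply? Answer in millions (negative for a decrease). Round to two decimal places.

Initially m₁ = (1 + 0.021) / (0.11 + 0.08 + 0.021) ≈ 4.8389, so M₁ = 4.8389 × 3.51 ≈ 16.9845 million.
After the change m₂ = (1 + 0.021) / (0.2268 + 0.08 + 0.021) ≈ 3.1147, so M₂ = 3.1147 × 3.51 ≈ 10.9326 million.
ΔM = M₂ − M₁ = 10.9326 − 16.9845 = -6.0519 million.

-6.05 million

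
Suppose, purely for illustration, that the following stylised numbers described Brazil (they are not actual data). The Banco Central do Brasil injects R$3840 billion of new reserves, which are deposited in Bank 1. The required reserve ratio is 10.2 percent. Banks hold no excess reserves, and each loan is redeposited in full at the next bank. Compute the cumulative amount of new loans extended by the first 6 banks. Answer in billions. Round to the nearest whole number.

R$16079 billion

Bank i lends (1 − rr)^i of the original deposit: Bank 1 lends 3840·0.8980 = 3448.3200, Bank 2 lends 3840·0.8980² ≈ 3096.5914, and so on.
Summing a geometric series: total = 3840·[0.8980·(1 − 0.8980^6) / (1 − 0.8980)] ≈ 16078.8275 billion.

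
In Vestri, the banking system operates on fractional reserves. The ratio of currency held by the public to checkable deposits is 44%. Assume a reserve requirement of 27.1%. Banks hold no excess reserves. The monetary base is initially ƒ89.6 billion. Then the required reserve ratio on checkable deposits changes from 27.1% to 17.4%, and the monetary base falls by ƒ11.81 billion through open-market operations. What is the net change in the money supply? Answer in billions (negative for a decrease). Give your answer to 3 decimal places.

ƒ0.971 billion

Before: m₁ = (1 + 0.44) / (0.271 + 0.44) ≈ 2.025316, MB₁ = 89.6, so M₁ = 2.025316 × 89.6 ≈ 181.4683 billion.
After: m₂ = (1 + 0.44) / (0.174 + 0.44) ≈ 2.345277, MB₂ = 89.6 − 11.81 = 77.79, so M₂ = 2.345277 × 77.79 ≈ 182.4391 billion.
ΔM = M₂ − M₁ = 182.4391 − 181.4683 = 0.9708 billion.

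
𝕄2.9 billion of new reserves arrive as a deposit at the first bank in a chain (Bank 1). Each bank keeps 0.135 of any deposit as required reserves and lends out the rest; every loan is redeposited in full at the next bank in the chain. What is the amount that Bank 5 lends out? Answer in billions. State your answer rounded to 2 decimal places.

𝕄1.40 billion

Each bank lends a fraction (1 − rr) = 0.8650 of the deposit it receives, so Bank 5 receives 2.9·0.8650^4 and lends 2.9·0.8650^5 ≈ 1.4044 billion.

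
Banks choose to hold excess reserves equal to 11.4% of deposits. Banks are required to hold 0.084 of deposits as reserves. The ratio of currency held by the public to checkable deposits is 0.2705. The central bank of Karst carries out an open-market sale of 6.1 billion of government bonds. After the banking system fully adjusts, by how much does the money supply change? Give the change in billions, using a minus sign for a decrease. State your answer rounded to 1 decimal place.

The money multiplier is m = (1 + c) / (rr + e + c) = (1 + 0.2705) / (0.084 + 0.114 + 0.2705) ≈ 2.7118.
The sale removes 6.1 billion of base, so ΔM = m × ΔMB = 2.7118 × (−6.1) ≈ -16.542 billion.

-16.5 billion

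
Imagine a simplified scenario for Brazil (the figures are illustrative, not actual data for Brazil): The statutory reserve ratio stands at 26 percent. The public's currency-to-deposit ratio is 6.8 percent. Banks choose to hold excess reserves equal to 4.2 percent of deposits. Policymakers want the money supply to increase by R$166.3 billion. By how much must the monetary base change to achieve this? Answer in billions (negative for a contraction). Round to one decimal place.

R$57.6 billion

The money multiplier is m = (1 + c) / (rr + e + c) = (1 + 0.068) / (0.26 + 0.042 + 0.068) ≈ 2.88649.
ΔMB = ΔM / m = (+166.3) / 2.88649 ≈ 57.6132 billion.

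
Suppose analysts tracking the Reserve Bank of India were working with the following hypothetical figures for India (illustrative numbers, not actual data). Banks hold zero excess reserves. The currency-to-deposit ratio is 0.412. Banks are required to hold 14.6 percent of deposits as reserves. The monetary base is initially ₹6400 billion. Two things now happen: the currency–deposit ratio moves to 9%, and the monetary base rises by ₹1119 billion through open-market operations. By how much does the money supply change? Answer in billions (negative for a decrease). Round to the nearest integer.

₹18533 billion

Before: m₁ = (1 + 0.412) / (0.146 + 0.412) ≈ 2.53047, MB₁ = 6400, so M₁ = 2.53047 × 6400 = 16195.008 billion.
After: m₂ = (1 + 0.09) / (0.146 + 0.09) ≈ 4.61864, MB₂ = 6400 + 1119 = 7519, so M₂ = 4.61864 × 7519 ≈ 34727.5542 billion.
ΔM = M₂ − M₁ = 34727.5542 − 16195.008 = 18532.5462 billion.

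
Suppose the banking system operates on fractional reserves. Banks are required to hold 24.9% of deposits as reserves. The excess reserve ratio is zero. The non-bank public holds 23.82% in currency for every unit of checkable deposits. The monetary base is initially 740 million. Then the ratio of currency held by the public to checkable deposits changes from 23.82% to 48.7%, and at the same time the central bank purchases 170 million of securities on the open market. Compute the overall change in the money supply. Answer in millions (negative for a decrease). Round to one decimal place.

-42.1 million

Before: m₁ = (1 + 0.2382) / (0.249 + 0.2382) ≈ 2.54146, MB₁ = 740, so M₁ = 2.54146 × 740 = 1880.6804 million.
After: m₂ = (1 + 0.487) / (0.249 + 0.487) ≈ 2.02038, MB₂ = 740 + 170 = 910, so M₂ = 2.02038 × 910 = 1838.5458 million.
ΔM = M₂ − M₁ = 1838.5458 − 1880.6804 = -42.1346 million.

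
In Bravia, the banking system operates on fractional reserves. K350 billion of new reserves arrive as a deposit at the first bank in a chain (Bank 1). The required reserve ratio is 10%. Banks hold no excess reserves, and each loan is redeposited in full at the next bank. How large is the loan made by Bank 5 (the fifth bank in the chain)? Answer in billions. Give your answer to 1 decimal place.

K206.7 billion

Each bank lends a fraction (1 − rr) = 0.9000 of the deposit it receives, so Bank 5 receives 350·0.9000^4 and lends 350·0.9000^5 = 206.6715 billion.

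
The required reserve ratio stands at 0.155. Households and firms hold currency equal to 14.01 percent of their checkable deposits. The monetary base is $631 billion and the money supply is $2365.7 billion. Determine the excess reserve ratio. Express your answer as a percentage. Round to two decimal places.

0.90%

Using m = M/MB = 2365.7/631 ≈ 3.749128. Since m = (1 + c)/(c + rr + e), the denominator satisfies c + rr + e = (1 + c)/m = (1 + 0.1401) / 3.749128 ≈ 0.304097.
With c = 0.1401 and rr = 0.155, the excess reserve ratio is 0.304097 − 0.1401 − 0.155 = 0.008997.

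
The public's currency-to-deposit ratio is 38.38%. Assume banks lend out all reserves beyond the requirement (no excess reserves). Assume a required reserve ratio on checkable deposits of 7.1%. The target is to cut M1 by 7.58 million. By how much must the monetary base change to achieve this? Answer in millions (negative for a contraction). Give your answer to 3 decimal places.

-2.491 million

The money multiplier is m = (1 + c) / (rr + c) = (1 + 0.3838) / (0.071 + 0.3838) ≈ 3.04266.
ΔMB = ΔM / m = (−7.58) / 3.04266 ≈ -2.4912 million.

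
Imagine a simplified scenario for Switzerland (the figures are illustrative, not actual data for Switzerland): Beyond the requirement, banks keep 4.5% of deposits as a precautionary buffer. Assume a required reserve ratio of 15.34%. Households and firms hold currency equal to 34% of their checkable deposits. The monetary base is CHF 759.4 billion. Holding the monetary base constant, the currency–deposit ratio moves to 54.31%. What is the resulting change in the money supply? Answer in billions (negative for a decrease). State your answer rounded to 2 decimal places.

-309.69 billion

Initially m₁ = (1 + 0.34) / (0.1534 + 0.045 + 0.34) ≈ 2.488856, so M₁ = 2.488856 × 759.4 ≈ 1890.0372 billion.
After the change m₂ = (1 + 0.5431) / (0.1534 + 0.045 + 0.5431) ≈ 2.081052, so M₂ = 2.081052 × 759.4 ≈ 1580.3509 billion.
ΔM = M₂ − M₁ = 1580.3509 − 1890.0372 = -309.6863 billion.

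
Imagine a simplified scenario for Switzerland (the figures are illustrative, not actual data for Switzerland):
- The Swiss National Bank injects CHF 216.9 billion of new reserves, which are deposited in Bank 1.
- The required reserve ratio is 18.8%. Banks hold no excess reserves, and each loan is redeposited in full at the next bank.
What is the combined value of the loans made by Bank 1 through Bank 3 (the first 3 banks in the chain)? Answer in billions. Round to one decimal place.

Bank i lends (1 − rr)^i of the original deposit: Bank 1 lends 216.9·0.8120 = 176.1228, Bank 2 lends 216.9·0.8120² ≈ 143.0117, and so on.
Summing a geometric series: total = 216.9·[0.8120·(1 − 0.8120^3) / (1 − 0.8120)] ≈ 435.2600 billion.

CHF 435.3 billion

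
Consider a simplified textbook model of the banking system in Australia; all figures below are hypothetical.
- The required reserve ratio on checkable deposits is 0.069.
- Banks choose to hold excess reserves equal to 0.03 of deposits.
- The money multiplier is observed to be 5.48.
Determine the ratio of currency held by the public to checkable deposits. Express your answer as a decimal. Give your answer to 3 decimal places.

Using m = 5.48. From m = (1 + c)/(c + rr + e), rearranging gives 1 + c = m·(c + rr + e), so c·(1 − m) = m·(rr + e) − 1.
Hence c = [m·(rr + e) − 1]/(1 − m) = [5.48 × (0.069 + 0.03) − 1] / (1 − 5.48) ≈ 0.102116.

0.102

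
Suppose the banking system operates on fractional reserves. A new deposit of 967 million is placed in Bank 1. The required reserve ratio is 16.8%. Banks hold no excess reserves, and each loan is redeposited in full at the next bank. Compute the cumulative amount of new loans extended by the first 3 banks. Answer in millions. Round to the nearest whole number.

Bank i lends (1 − rr)^i of the original deposit: Bank 1 lends 967·0.8320 = 804.5440, Bank 2 lends 967·0.8320² ≈ 669.3806, and so on.
Summing a geometric series: total = 967·[0.8320·(1 − 0.8320^3) / (1 − 0.8320)] ≈ 2030.8493 million.

2031 million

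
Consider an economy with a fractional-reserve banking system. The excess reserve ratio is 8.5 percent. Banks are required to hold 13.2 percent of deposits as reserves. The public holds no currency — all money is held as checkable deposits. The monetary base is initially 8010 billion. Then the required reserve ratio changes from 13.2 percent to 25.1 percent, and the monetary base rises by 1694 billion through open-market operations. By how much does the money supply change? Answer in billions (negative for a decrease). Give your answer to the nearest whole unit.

-8031 billion

Before: m₁ = 1 / (0.132 + 0.085) ≈ 4.60829, MB₁ = 8010, so M₁ = 4.60829 × 8010 = 36912.4029 billion.
After: m₂ = 1 / (0.251 + 0.085) ≈ 2.97619, MB₂ = 8010 + 1694 = 9704, so M₂ = 2.97619 × 9704 ≈ 28880.9478 billion.
ΔM = M₂ − M₁ = 28880.9478 − 36912.4029 = -8031.4551 billion.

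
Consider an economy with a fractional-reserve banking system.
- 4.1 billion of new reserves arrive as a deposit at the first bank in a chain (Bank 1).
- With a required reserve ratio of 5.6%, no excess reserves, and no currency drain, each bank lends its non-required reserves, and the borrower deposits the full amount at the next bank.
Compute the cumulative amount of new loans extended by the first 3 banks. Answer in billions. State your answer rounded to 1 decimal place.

11.0 billion

Bank i lends (1 − rr)^i of the original deposit: Bank 1 lends 4.1·0.9440 = 3.8704, Bank 2 lends 4.1·0.9440² ≈ 3.6537, and so on.
Summing a geometric series: total = 4.1·[0.9440·(1 − 0.9440^3) / (1 − 0.9440)] ≈ 10.9731 billion.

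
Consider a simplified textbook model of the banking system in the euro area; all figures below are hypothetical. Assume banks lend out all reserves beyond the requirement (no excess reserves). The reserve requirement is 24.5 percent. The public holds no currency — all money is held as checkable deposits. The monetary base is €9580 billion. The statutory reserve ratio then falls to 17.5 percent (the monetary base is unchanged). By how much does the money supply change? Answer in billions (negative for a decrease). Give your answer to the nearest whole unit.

Initially m₁ = 1 / (0.245) ≈ 4.08163, so M₁ = 4.08163 × 9580 = 39102.0154 billion.
After the change m₂ = 1 / (0.175) ≈ 5.71429, so M₂ = 5.71429 × 9580 = 54742.8982 billion.
ΔM = M₂ − M₁ = 54742.8982 − 39102.0154 = 15640.8828 billion.

€15641 billion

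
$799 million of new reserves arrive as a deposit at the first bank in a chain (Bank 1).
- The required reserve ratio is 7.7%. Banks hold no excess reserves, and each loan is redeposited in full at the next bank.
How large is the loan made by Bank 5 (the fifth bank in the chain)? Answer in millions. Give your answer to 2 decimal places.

Each bank lends a fraction (1 − rr) = 0.9230 of the deposit it receives, so Bank 5 receives 799·0.9230^4 and lends 799·0.9230^5 ≈ 535.2483 million.

$535.25 million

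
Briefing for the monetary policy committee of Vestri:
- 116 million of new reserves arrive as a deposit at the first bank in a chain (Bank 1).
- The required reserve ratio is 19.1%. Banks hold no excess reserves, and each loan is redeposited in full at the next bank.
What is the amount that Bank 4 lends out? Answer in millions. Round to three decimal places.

Each bank lends a fraction (1 − rr) = 0.8090 of the deposit it receives, so Bank 4 receives 116·0.8090^3 and lends 116·0.8090^4 ≈ 49.6881 million.

49.688 million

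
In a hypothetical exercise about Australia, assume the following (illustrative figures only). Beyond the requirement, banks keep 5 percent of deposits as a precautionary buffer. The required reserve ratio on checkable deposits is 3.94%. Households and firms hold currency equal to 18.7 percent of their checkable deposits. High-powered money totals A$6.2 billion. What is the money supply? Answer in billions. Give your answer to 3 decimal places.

The money multiplier is m = (1 + c) / (rr + e + c) = (1 + 0.187) / (0.0394 + 0.05 + 0.187) ≈ 4.29450.
So M = m × MB = 4.29450 × 6.2 = 26.6259 billion.

A$26.626 billion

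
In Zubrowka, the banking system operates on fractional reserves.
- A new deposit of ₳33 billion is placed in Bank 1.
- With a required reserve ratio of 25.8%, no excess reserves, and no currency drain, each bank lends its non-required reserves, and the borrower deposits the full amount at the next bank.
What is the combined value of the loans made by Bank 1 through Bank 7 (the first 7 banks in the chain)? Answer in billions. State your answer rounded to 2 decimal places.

Bank i lends (1 − rr)^i of the original deposit: Bank 1 lends 33·0.7420 = 24.4860, Bank 2 lends 33·0.7420² ≈ 18.1686, and so on.
Summing a geometric series: total = 33·[0.7420·(1 − 0.7420^7) / (1 − 0.7420)] ≈ 83.1546 billion.

₳83.15 billion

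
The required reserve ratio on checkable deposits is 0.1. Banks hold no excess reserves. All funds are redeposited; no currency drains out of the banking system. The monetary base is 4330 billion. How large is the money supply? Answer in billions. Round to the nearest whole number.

With no currency drain or excess reserves, the money multiplier is m = 1/rr = 1/0.1 = 10.
Money supply M = m × MB = 10 × 4330 = 43300 billion.

43300 billion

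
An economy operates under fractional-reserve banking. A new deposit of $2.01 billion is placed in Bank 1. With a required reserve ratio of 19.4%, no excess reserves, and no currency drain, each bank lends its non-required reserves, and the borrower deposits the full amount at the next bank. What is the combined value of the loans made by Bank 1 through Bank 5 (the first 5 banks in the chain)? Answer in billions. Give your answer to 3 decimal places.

Bank i lends (1 − rr)^i of the original deposit: Bank 1 lends 2.01·0.8060 ≈ 1.6201, Bank 2 lends 2.01·0.8060² ≈ 1.3058, and so on.
Summing a geometric series: total = 2.01·[0.8060·(1 − 0.8060^5) / (1 − 0.8060)] ≈ 5.5103 billion.

$5.510 billion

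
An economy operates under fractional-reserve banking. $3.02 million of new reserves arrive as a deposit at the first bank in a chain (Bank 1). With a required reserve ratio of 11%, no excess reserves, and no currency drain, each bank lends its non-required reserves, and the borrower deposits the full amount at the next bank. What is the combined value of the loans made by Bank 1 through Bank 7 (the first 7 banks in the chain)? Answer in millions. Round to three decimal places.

Bank i lends (1 − rr)^i of the original deposit: Bank 1 lends 3.02·0.8900 = 2.6878, Bank 2 lends 3.02·0.8900² ≈ 2.3921, and so on.
Summing a geometric series: total = 3.02·[0.8900·(1 − 0.8900^7) / (1 − 0.8900)] ≈ 13.6268 million.

$13.627 million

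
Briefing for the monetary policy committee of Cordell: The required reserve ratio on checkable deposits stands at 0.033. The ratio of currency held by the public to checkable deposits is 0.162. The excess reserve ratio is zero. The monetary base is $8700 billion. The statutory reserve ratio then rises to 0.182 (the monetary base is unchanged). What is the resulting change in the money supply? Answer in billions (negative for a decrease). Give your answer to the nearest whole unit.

-22455 billion

Initially m₁ = (1 + 0.162) / (0.033 + 0.162) ≈ 5.95897, so M₁ = 5.95897 × 8700 = 51843.039 billion.
After the change m₂ = (1 + 0.162) / (0.182 + 0.162) ≈ 3.37791, so M₂ = 3.37791 × 8700 = 29387.817 billion.
ΔM = M₂ − M₁ = 29387.817 − 51843.039 = -22455.222 billion.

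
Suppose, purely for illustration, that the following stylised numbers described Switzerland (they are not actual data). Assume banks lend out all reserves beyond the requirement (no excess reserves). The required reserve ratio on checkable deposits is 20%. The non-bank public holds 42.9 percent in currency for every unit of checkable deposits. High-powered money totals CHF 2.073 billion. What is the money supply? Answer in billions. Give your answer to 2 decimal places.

The money multiplier is m = (1 + c) / (rr + c) = (1 + 0.429) / (0.2 + 0.429) ≈ 2.2719.
So M = m × MB = 2.2719 × 2.073 ≈ 4.7096 billion.

CHF 4.71 billion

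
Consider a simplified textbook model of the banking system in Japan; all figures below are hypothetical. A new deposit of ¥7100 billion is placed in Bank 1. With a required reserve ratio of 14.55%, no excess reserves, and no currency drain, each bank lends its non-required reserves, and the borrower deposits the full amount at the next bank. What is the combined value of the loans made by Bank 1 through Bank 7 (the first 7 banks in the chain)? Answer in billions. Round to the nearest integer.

¥27827 billion

Bank i lends (1 − rr)^i of the original deposit: Bank 1 lends 7100·0.8545 = 6066.9500, Bank 2 lends 7100·0.8545² ≈ 5184.2088, and so on.
Summing a geometric series: total = 7100·[0.8545·(1 − 0.8545^7) / (1 − 0.8545)] ≈ 27826.7580 billion.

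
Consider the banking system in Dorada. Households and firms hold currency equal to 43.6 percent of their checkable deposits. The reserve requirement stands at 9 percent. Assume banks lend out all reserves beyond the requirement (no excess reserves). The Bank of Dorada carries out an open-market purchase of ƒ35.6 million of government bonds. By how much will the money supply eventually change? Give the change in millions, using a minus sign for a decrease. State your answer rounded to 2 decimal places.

ƒ97.19 million

The money multiplier is m = (1 + c) / (rr + c) = (1 + 0.436) / (0.09 + 0.436) ≈ 2.73004.
The purchase adds 35.6 million of base, so ΔM = m × ΔMB = 2.73004 × (+35.6) ≈ 97.1894 million.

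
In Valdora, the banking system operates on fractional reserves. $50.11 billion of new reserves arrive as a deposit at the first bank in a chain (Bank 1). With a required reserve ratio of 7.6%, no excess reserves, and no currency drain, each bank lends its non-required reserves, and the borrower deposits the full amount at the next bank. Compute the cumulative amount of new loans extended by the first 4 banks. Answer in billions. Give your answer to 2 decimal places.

$165.14 billion

Bank i lends (1 − rr)^i of the original deposit: Bank 1 lends 50.11·0.9240 ≈ 46.3016, Bank 2 lends 50.11·0.9240² ≈ 42.7827, and so on.
Summing a geometric series: total = 50.11·[0.9240·(1 − 0.9240^4) / (1 − 0.9240)] ≈ 165.1424 billion.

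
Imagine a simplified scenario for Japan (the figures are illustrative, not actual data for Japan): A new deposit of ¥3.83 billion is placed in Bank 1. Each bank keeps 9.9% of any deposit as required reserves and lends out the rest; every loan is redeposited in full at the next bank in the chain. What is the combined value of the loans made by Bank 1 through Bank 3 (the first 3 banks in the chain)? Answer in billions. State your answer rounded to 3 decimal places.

¥9.361 billion

Bank i lends (1 − rr)^i of the original deposit: Bank 1 lends 3.83·0.9010 ≈ 3.4508, Bank 2 lends 3.83·0.9010² ≈ 3.1092, and so on.
Summing a geometric series: total = 3.83·[0.9010·(1 − 0.9010^3) / (1 − 0.9010)] ≈ 9.3614 billion.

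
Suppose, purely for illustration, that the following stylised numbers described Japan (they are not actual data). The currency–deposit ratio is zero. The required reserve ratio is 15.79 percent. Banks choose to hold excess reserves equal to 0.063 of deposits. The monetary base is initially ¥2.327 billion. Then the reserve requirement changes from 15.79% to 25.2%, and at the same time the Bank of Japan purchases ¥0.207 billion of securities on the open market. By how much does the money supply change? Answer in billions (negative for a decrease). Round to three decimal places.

Before: m₁ = 1 / (0.1579 + 0.063) ≈ 4.52694, MB₁ = 2.327, so M₁ = 4.52694 × 2.327 ≈ 10.5342 billion.
After: m₂ = 1 / (0.252 + 0.063) ≈ 3.17460, MB₂ = 2.327 + 0.207 = 2.534, so M₂ = 3.17460 × 2.534 ≈ 8.0444 billion.
ΔM = M₂ − M₁ = 8.0444 − 10.5342 = -2.4898 billion.

-2.490 billion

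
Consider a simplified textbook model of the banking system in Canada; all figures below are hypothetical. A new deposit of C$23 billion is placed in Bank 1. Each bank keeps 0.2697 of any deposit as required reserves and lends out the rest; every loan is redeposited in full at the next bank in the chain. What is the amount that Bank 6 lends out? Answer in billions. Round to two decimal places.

Each bank lends a fraction (1 − rr) = 0.7303 of the deposit it receives, so Bank 6 receives 23·0.7303^5 and lends 23·0.7303^6 ≈ 3.4893 billion.

C$3.49 billion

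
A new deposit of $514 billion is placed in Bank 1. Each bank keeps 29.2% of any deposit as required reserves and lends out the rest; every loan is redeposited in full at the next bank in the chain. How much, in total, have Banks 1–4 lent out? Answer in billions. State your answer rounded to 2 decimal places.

$933.13 billion

Bank i lends (1 − rr)^i of the original deposit: Bank 1 lends 514·0.7080 = 363.9120, Bank 2 lends 514·0.7080² ≈ 257.6497, and so on.
Summing a geometric series: total = 514·[0.7080·(1 − 0.7080^4) / (1 − 0.7080)] ≈ 933.1282 billion.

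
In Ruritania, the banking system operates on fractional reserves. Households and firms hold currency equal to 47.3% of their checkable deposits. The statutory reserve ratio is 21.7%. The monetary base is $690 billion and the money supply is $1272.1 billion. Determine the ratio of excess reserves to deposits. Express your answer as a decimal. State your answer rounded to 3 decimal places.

0.109

Using m = M/MB = 1272.1/690 ≈ 1.843623. Since m = (1 + c)/(c + rr + e), the denominator satisfies c + rr + e = (1 + c)/m = (1 + 0.473) / 1.843623 ≈ 0.798970.
With c = 0.473 and rr = 0.217, the ratio of excess reserves to deposits is 0.798970 − 0.473 − 0.217 = 0.10897.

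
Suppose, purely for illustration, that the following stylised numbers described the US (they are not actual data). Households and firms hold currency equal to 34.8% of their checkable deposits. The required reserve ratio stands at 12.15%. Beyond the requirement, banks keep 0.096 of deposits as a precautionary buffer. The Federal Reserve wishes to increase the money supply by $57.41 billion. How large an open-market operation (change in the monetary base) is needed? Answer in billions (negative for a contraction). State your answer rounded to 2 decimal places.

$24.08 billion

The money multiplier is m = (1 + c) / (rr + e + c) = (1 + 0.348) / (0.1215 + 0.096 + 0.348) ≈ 2.38373.
ΔMB = ΔM / m = (+57.41) / 2.38373 ≈ 24.0841 billion.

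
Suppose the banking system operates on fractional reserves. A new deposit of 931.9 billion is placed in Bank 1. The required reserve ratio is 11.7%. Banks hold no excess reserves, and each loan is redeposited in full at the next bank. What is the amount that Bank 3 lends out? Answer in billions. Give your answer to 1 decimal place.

Each bank lends a fraction (1 − rr) = 0.8830 of the deposit it receives, so Bank 3 receives 931.9·0.8830^2 and lends 931.9·0.8830^3 ≈ 641.5809 billion.

641.6 billion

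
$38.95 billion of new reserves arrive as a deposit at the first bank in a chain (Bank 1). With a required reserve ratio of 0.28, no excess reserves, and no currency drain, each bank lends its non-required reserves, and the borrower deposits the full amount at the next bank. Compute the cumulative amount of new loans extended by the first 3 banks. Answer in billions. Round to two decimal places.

$62.77 billion

Bank i lends (1 − rr)^i of the original deposit: Bank 1 lends 38.95·0.7200 = 28.0440, Bank 2 lends 38.95·0.7200² ≈ 20.1917, and so on.
Summing a geometric series: total = 38.95·[0.7200·(1 − 0.7200^3) / (1 − 0.7200)] ≈ 62.7737 billion.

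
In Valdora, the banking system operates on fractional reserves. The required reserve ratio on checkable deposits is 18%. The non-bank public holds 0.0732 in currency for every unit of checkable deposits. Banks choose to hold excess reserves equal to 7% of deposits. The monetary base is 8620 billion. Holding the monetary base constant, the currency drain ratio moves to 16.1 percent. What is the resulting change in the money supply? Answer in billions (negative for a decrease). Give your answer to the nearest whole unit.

Initially m₁ = (1 + 0.0732) / (0.18 + 0.07 + 0.0732) ≈ 3.32054, so M₁ = 3.32054 × 8620 = 28623.0548 billion.
After the change m₂ = (1 + 0.161) / (0.18 + 0.07 + 0.161) ≈ 2.82482, so M₂ = 2.82482 × 8620 = 24349.9484 billion.
ΔM = M₂ − M₁ = 24349.9484 − 28623.0548 = -4273.1064 billion.

-4273 billion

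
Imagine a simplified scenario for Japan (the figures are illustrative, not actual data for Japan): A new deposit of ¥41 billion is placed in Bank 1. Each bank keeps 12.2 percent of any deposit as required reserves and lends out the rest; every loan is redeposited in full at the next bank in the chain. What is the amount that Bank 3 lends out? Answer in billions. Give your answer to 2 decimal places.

¥27.75 billion

Each bank lends a fraction (1 − rr) = 0.8780 of the deposit it receives, so Bank 3 receives 41·0.8780^2 and lends 41·0.8780^3 ≈ 27.7503 billion.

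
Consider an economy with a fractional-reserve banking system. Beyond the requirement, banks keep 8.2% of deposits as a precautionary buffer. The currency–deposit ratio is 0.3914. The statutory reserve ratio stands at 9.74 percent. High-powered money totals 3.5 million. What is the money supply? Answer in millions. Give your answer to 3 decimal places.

The money multiplier is m = (1 + c) / (rr + e + c) = (1 + 0.3914) / (0.0974 + 0.082 + 0.3914) ≈ 2.43763.
So M = m × MB = 2.43763 × 3.5 ≈ 8.5317 million.

8.532 million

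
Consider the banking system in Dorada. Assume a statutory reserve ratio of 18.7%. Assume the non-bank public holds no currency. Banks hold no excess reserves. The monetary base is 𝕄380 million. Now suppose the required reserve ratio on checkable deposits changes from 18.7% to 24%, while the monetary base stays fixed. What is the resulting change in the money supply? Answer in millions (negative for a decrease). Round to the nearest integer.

Initially m₁ = 1 / (0.187) ≈ 5.3476, so M₁ = 5.3476 × 380 = 2032.088 million.
After the change m₂ = 1 / (0.24) ≈ 4.1667, so M₂ = 4.1667 × 380 = 1583.346 million.
ΔM = M₂ − M₁ = 1583.346 − 2032.088 = -448.742 million.

-449 million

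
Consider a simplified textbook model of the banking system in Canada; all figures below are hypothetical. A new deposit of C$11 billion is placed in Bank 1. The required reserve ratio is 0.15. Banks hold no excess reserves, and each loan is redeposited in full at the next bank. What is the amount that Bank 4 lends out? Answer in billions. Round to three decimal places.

Each bank lends a fraction (1 − rr) = 0.8500 of the deposit it receives, so Bank 4 receives 11·0.8500^3 and lends 11·0.8500^4 ≈ 5.7421 billion.

C$5.742 billion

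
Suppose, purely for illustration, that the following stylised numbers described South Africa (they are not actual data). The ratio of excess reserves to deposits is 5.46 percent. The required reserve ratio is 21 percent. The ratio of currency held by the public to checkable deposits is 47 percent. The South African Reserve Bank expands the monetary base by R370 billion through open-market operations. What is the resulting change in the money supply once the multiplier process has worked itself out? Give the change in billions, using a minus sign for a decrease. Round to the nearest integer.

R740 billion

The money multiplier is m = (1 + c) / (rr + e + c) = (1 + 0.47) / (0.21 + 0.0546 + 0.47) ≈ 2.0011.
The purchase adds 370 billion of base, so ΔM = m × ΔMB = 2.0011 × (+370) = 740.407 billion.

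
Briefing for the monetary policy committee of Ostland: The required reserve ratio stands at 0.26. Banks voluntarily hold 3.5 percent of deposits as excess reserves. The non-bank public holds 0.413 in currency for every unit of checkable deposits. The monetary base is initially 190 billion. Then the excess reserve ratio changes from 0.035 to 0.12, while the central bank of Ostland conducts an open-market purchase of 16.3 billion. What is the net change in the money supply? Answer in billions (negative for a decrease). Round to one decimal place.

Before: m₁ = (1 + 0.413) / (0.26 + 0.035 + 0.413) ≈ 1.99576, MB₁ = 190, so M₁ = 1.99576 × 190 = 379.1944 billion.
After: m₂ = (1 + 0.413) / (0.26 + 0.12 + 0.413) ≈ 1.78184, MB₂ = 190 + 16.3 = 206.3, so M₂ = 1.78184 × 206.3 ≈ 367.5936 billion.
ΔM = M₂ − M₁ = 367.5936 − 379.1944 = -11.6008 billion.

-11.6 billion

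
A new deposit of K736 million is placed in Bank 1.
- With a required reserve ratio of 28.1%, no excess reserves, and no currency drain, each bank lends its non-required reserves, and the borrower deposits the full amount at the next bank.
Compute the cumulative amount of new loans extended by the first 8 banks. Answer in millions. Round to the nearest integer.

K1749 million

Bank i lends (1 − rr)^i of the original deposit: Bank 1 lends 736·0.7190 = 529.1840, Bank 2 lends 736·0.7190² ≈ 380.4833, and so on.
Summing a geometric series: total = 736·[0.7190·(1 − 0.7190^8) / (1 − 0.7190)] ≈ 1748.7142 million.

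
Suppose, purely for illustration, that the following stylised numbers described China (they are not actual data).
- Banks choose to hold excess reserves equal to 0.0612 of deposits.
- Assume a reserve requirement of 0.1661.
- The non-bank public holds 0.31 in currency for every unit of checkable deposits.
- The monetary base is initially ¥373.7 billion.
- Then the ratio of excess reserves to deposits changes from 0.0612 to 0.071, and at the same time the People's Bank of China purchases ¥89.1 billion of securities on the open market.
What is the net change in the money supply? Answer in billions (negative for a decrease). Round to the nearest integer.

¥197 billion

Before: m₁ = (1 + 0.31) / (0.1661 + 0.0612 + 0.31) ≈ 2.4381, MB₁ = 373.7, so M₁ = 2.4381 × 373.7 ≈ 911.118 billion.
After: m₂ = (1 + 0.31) / (0.1661 + 0.071 + 0.31) ≈ 2.3944, MB₂ = 373.7 + 89.1 = 462.8, so M₂ = 2.3944 × 462.8 ≈ 1108.1283 billion.
ΔM = M₂ − M₁ = 1108.1283 − 911.118 = 197.0103 billion.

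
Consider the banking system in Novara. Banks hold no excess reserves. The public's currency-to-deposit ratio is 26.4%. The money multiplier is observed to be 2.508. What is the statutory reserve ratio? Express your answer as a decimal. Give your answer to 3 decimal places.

Using m = 2.508. Since m = (1 + c)/(c + rr + e), the denominator satisfies c + rr + e = (1 + c)/m = (1 + 0.264) / 2.508 ≈ 0.503987.
With c = 0.264 and e = 0, the statutory reserve ratio is 0.503987 − 0.264 − 0 = 0.239987.

0.240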